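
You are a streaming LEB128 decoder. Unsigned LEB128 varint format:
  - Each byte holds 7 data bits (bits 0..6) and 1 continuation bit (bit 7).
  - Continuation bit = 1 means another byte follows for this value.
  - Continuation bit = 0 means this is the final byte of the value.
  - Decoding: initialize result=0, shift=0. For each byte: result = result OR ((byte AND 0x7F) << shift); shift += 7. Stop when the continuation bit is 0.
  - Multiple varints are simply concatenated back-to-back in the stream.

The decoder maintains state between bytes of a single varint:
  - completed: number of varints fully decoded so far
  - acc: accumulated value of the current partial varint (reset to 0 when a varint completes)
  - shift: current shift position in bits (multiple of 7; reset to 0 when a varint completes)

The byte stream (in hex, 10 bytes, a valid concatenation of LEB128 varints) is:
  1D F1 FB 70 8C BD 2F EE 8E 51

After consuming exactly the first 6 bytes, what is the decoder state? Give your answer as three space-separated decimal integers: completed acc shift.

Answer: 2 7820 14

Derivation:
byte[0]=0x1D cont=0 payload=0x1D: varint #1 complete (value=29); reset -> completed=1 acc=0 shift=0
byte[1]=0xF1 cont=1 payload=0x71: acc |= 113<<0 -> completed=1 acc=113 shift=7
byte[2]=0xFB cont=1 payload=0x7B: acc |= 123<<7 -> completed=1 acc=15857 shift=14
byte[3]=0x70 cont=0 payload=0x70: varint #2 complete (value=1850865); reset -> completed=2 acc=0 shift=0
byte[4]=0x8C cont=1 payload=0x0C: acc |= 12<<0 -> completed=2 acc=12 shift=7
byte[5]=0xBD cont=1 payload=0x3D: acc |= 61<<7 -> completed=2 acc=7820 shift=14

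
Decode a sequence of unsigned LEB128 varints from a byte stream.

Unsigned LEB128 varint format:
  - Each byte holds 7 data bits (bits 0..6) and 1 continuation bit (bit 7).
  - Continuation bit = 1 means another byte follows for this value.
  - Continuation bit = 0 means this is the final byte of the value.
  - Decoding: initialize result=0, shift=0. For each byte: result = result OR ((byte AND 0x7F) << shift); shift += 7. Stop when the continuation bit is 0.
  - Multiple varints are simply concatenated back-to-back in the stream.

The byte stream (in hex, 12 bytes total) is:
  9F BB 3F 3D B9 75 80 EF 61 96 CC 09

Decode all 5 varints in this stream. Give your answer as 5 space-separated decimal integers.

Answer: 1039775 61 15033 1603456 157206

Derivation:
  byte[0]=0x9F cont=1 payload=0x1F=31: acc |= 31<<0 -> acc=31 shift=7
  byte[1]=0xBB cont=1 payload=0x3B=59: acc |= 59<<7 -> acc=7583 shift=14
  byte[2]=0x3F cont=0 payload=0x3F=63: acc |= 63<<14 -> acc=1039775 shift=21 [end]
Varint 1: bytes[0:3] = 9F BB 3F -> value 1039775 (3 byte(s))
  byte[3]=0x3D cont=0 payload=0x3D=61: acc |= 61<<0 -> acc=61 shift=7 [end]
Varint 2: bytes[3:4] = 3D -> value 61 (1 byte(s))
  byte[4]=0xB9 cont=1 payload=0x39=57: acc |= 57<<0 -> acc=57 shift=7
  byte[5]=0x75 cont=0 payload=0x75=117: acc |= 117<<7 -> acc=15033 shift=14 [end]
Varint 3: bytes[4:6] = B9 75 -> value 15033 (2 byte(s))
  byte[6]=0x80 cont=1 payload=0x00=0: acc |= 0<<0 -> acc=0 shift=7
  byte[7]=0xEF cont=1 payload=0x6F=111: acc |= 111<<7 -> acc=14208 shift=14
  byte[8]=0x61 cont=0 payload=0x61=97: acc |= 97<<14 -> acc=1603456 shift=21 [end]
Varint 4: bytes[6:9] = 80 EF 61 -> value 1603456 (3 byte(s))
  byte[9]=0x96 cont=1 payload=0x16=22: acc |= 22<<0 -> acc=22 shift=7
  byte[10]=0xCC cont=1 payload=0x4C=76: acc |= 76<<7 -> acc=9750 shift=14
  byte[11]=0x09 cont=0 payload=0x09=9: acc |= 9<<14 -> acc=157206 shift=21 [end]
Varint 5: bytes[9:12] = 96 CC 09 -> value 157206 (3 byte(s))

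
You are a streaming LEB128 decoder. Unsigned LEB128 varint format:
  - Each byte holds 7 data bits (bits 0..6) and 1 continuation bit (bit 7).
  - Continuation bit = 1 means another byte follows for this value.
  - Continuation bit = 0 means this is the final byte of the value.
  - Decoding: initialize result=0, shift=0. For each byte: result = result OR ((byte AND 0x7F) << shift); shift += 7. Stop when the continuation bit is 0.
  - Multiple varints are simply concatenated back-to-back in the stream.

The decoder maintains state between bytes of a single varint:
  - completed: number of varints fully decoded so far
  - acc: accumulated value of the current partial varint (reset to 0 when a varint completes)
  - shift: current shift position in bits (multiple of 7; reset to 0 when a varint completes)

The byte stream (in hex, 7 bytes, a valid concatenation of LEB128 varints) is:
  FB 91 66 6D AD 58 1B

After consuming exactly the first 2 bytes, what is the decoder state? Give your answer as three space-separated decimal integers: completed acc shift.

Answer: 0 2299 14

Derivation:
byte[0]=0xFB cont=1 payload=0x7B: acc |= 123<<0 -> completed=0 acc=123 shift=7
byte[1]=0x91 cont=1 payload=0x11: acc |= 17<<7 -> completed=0 acc=2299 shift=14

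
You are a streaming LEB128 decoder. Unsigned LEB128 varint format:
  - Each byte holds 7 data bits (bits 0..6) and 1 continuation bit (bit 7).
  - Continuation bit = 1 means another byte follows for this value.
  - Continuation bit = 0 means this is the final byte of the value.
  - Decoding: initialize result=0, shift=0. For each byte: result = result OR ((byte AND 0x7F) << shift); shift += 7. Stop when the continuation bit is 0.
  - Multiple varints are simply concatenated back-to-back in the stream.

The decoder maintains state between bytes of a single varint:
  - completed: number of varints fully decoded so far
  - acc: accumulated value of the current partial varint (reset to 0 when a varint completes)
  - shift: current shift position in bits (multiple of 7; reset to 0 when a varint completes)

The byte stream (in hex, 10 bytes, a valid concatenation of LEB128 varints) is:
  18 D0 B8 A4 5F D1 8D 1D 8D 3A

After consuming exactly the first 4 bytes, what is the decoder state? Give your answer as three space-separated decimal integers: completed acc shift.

Answer: 1 597072 21

Derivation:
byte[0]=0x18 cont=0 payload=0x18: varint #1 complete (value=24); reset -> completed=1 acc=0 shift=0
byte[1]=0xD0 cont=1 payload=0x50: acc |= 80<<0 -> completed=1 acc=80 shift=7
byte[2]=0xB8 cont=1 payload=0x38: acc |= 56<<7 -> completed=1 acc=7248 shift=14
byte[3]=0xA4 cont=1 payload=0x24: acc |= 36<<14 -> completed=1 acc=597072 shift=21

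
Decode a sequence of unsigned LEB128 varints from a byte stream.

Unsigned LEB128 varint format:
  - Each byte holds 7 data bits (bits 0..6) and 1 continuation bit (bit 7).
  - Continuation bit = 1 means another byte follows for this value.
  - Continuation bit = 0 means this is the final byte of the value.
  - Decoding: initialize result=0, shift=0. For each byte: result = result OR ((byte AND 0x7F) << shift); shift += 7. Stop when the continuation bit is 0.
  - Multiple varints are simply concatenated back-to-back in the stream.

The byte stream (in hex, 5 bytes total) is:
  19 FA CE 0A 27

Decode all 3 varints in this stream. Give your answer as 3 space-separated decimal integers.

  byte[0]=0x19 cont=0 payload=0x19=25: acc |= 25<<0 -> acc=25 shift=7 [end]
Varint 1: bytes[0:1] = 19 -> value 25 (1 byte(s))
  byte[1]=0xFA cont=1 payload=0x7A=122: acc |= 122<<0 -> acc=122 shift=7
  byte[2]=0xCE cont=1 payload=0x4E=78: acc |= 78<<7 -> acc=10106 shift=14
  byte[3]=0x0A cont=0 payload=0x0A=10: acc |= 10<<14 -> acc=173946 shift=21 [end]
Varint 2: bytes[1:4] = FA CE 0A -> value 173946 (3 byte(s))
  byte[4]=0x27 cont=0 payload=0x27=39: acc |= 39<<0 -> acc=39 shift=7 [end]
Varint 3: bytes[4:5] = 27 -> value 39 (1 byte(s))

Answer: 25 173946 39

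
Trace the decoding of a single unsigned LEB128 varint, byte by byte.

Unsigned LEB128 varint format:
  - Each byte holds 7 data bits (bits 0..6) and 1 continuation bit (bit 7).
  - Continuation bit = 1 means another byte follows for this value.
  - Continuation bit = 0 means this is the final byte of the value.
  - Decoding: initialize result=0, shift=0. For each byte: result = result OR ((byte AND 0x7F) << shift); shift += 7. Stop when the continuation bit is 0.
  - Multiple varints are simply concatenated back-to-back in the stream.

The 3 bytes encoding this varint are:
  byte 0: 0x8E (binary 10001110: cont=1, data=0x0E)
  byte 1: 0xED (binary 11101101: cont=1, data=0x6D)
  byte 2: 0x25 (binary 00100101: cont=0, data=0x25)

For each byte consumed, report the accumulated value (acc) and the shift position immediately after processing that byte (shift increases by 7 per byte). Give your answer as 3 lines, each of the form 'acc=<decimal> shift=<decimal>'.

Answer: acc=14 shift=7
acc=13966 shift=14
acc=620174 shift=21

Derivation:
byte 0=0x8E: payload=0x0E=14, contrib = 14<<0 = 14; acc -> 14, shift -> 7
byte 1=0xED: payload=0x6D=109, contrib = 109<<7 = 13952; acc -> 13966, shift -> 14
byte 2=0x25: payload=0x25=37, contrib = 37<<14 = 606208; acc -> 620174, shift -> 21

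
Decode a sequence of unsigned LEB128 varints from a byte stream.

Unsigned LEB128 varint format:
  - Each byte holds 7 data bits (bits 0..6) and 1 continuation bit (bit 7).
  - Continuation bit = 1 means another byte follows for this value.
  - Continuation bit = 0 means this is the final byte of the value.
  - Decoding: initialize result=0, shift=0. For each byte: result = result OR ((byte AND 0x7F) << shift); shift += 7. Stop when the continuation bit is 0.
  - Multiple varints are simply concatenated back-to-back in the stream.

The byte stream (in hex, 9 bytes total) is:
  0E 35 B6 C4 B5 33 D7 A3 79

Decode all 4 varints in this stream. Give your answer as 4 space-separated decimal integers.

  byte[0]=0x0E cont=0 payload=0x0E=14: acc |= 14<<0 -> acc=14 shift=7 [end]
Varint 1: bytes[0:1] = 0E -> value 14 (1 byte(s))
  byte[1]=0x35 cont=0 payload=0x35=53: acc |= 53<<0 -> acc=53 shift=7 [end]
Varint 2: bytes[1:2] = 35 -> value 53 (1 byte(s))
  byte[2]=0xB6 cont=1 payload=0x36=54: acc |= 54<<0 -> acc=54 shift=7
  byte[3]=0xC4 cont=1 payload=0x44=68: acc |= 68<<7 -> acc=8758 shift=14
  byte[4]=0xB5 cont=1 payload=0x35=53: acc |= 53<<14 -> acc=877110 shift=21
  byte[5]=0x33 cont=0 payload=0x33=51: acc |= 51<<21 -> acc=107831862 shift=28 [end]
Varint 3: bytes[2:6] = B6 C4 B5 33 -> value 107831862 (4 byte(s))
  byte[6]=0xD7 cont=1 payload=0x57=87: acc |= 87<<0 -> acc=87 shift=7
  byte[7]=0xA3 cont=1 payload=0x23=35: acc |= 35<<7 -> acc=4567 shift=14
  byte[8]=0x79 cont=0 payload=0x79=121: acc |= 121<<14 -> acc=1987031 shift=21 [end]
Varint 4: bytes[6:9] = D7 A3 79 -> value 1987031 (3 byte(s))

Answer: 14 53 107831862 1987031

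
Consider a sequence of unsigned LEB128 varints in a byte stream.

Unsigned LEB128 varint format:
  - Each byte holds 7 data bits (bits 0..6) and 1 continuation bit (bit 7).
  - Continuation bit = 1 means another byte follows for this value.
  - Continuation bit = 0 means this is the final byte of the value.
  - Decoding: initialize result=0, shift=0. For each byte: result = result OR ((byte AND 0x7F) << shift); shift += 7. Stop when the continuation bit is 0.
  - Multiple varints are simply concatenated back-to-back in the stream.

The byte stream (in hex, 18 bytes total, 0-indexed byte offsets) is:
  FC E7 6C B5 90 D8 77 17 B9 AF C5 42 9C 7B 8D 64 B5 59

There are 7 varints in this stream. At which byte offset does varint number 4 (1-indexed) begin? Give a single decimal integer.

  byte[0]=0xFC cont=1 payload=0x7C=124: acc |= 124<<0 -> acc=124 shift=7
  byte[1]=0xE7 cont=1 payload=0x67=103: acc |= 103<<7 -> acc=13308 shift=14
  byte[2]=0x6C cont=0 payload=0x6C=108: acc |= 108<<14 -> acc=1782780 shift=21 [end]
Varint 1: bytes[0:3] = FC E7 6C -> value 1782780 (3 byte(s))
  byte[3]=0xB5 cont=1 payload=0x35=53: acc |= 53<<0 -> acc=53 shift=7
  byte[4]=0x90 cont=1 payload=0x10=16: acc |= 16<<7 -> acc=2101 shift=14
  byte[5]=0xD8 cont=1 payload=0x58=88: acc |= 88<<14 -> acc=1443893 shift=21
  byte[6]=0x77 cont=0 payload=0x77=119: acc |= 119<<21 -> acc=251004981 shift=28 [end]
Varint 2: bytes[3:7] = B5 90 D8 77 -> value 251004981 (4 byte(s))
  byte[7]=0x17 cont=0 payload=0x17=23: acc |= 23<<0 -> acc=23 shift=7 [end]
Varint 3: bytes[7:8] = 17 -> value 23 (1 byte(s))
  byte[8]=0xB9 cont=1 payload=0x39=57: acc |= 57<<0 -> acc=57 shift=7
  byte[9]=0xAF cont=1 payload=0x2F=47: acc |= 47<<7 -> acc=6073 shift=14
  byte[10]=0xC5 cont=1 payload=0x45=69: acc |= 69<<14 -> acc=1136569 shift=21
  byte[11]=0x42 cont=0 payload=0x42=66: acc |= 66<<21 -> acc=139548601 shift=28 [end]
Varint 4: bytes[8:12] = B9 AF C5 42 -> value 139548601 (4 byte(s))
  byte[12]=0x9C cont=1 payload=0x1C=28: acc |= 28<<0 -> acc=28 shift=7
  byte[13]=0x7B cont=0 payload=0x7B=123: acc |= 123<<7 -> acc=15772 shift=14 [end]
Varint 5: bytes[12:14] = 9C 7B -> value 15772 (2 byte(s))
  byte[14]=0x8D cont=1 payload=0x0D=13: acc |= 13<<0 -> acc=13 shift=7
  byte[15]=0x64 cont=0 payload=0x64=100: acc |= 100<<7 -> acc=12813 shift=14 [end]
Varint 6: bytes[14:16] = 8D 64 -> value 12813 (2 byte(s))
  byte[16]=0xB5 cont=1 payload=0x35=53: acc |= 53<<0 -> acc=53 shift=7
  byte[17]=0x59 cont=0 payload=0x59=89: acc |= 89<<7 -> acc=11445 shift=14 [end]
Varint 7: bytes[16:18] = B5 59 -> value 11445 (2 byte(s))

Answer: 8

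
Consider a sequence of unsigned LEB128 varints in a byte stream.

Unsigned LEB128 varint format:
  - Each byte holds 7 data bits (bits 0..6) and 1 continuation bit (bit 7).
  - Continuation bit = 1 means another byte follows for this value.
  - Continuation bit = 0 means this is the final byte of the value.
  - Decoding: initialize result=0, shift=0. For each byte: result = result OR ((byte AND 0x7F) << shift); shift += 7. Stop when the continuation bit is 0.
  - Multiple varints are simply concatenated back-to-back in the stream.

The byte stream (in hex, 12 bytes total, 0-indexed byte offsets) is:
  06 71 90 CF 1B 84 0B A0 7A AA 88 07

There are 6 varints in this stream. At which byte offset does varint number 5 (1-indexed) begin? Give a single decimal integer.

  byte[0]=0x06 cont=0 payload=0x06=6: acc |= 6<<0 -> acc=6 shift=7 [end]
Varint 1: bytes[0:1] = 06 -> value 6 (1 byte(s))
  byte[1]=0x71 cont=0 payload=0x71=113: acc |= 113<<0 -> acc=113 shift=7 [end]
Varint 2: bytes[1:2] = 71 -> value 113 (1 byte(s))
  byte[2]=0x90 cont=1 payload=0x10=16: acc |= 16<<0 -> acc=16 shift=7
  byte[3]=0xCF cont=1 payload=0x4F=79: acc |= 79<<7 -> acc=10128 shift=14
  byte[4]=0x1B cont=0 payload=0x1B=27: acc |= 27<<14 -> acc=452496 shift=21 [end]
Varint 3: bytes[2:5] = 90 CF 1B -> value 452496 (3 byte(s))
  byte[5]=0x84 cont=1 payload=0x04=4: acc |= 4<<0 -> acc=4 shift=7
  byte[6]=0x0B cont=0 payload=0x0B=11: acc |= 11<<7 -> acc=1412 shift=14 [end]
Varint 4: bytes[5:7] = 84 0B -> value 1412 (2 byte(s))
  byte[7]=0xA0 cont=1 payload=0x20=32: acc |= 32<<0 -> acc=32 shift=7
  byte[8]=0x7A cont=0 payload=0x7A=122: acc |= 122<<7 -> acc=15648 shift=14 [end]
Varint 5: bytes[7:9] = A0 7A -> value 15648 (2 byte(s))
  byte[9]=0xAA cont=1 payload=0x2A=42: acc |= 42<<0 -> acc=42 shift=7
  byte[10]=0x88 cont=1 payload=0x08=8: acc |= 8<<7 -> acc=1066 shift=14
  byte[11]=0x07 cont=0 payload=0x07=7: acc |= 7<<14 -> acc=115754 shift=21 [end]
Varint 6: bytes[9:12] = AA 88 07 -> value 115754 (3 byte(s))

Answer: 7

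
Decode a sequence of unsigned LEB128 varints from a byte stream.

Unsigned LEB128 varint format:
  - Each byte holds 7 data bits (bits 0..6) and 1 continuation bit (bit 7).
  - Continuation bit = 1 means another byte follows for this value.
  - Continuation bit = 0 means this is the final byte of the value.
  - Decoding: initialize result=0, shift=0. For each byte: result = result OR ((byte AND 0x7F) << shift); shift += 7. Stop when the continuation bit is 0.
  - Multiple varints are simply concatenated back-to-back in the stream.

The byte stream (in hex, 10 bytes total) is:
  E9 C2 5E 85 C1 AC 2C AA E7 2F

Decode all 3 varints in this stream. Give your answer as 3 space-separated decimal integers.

Answer: 1548649 93003909 783274

Derivation:
  byte[0]=0xE9 cont=1 payload=0x69=105: acc |= 105<<0 -> acc=105 shift=7
  byte[1]=0xC2 cont=1 payload=0x42=66: acc |= 66<<7 -> acc=8553 shift=14
  byte[2]=0x5E cont=0 payload=0x5E=94: acc |= 94<<14 -> acc=1548649 shift=21 [end]
Varint 1: bytes[0:3] = E9 C2 5E -> value 1548649 (3 byte(s))
  byte[3]=0x85 cont=1 payload=0x05=5: acc |= 5<<0 -> acc=5 shift=7
  byte[4]=0xC1 cont=1 payload=0x41=65: acc |= 65<<7 -> acc=8325 shift=14
  byte[5]=0xAC cont=1 payload=0x2C=44: acc |= 44<<14 -> acc=729221 shift=21
  byte[6]=0x2C cont=0 payload=0x2C=44: acc |= 44<<21 -> acc=93003909 shift=28 [end]
Varint 2: bytes[3:7] = 85 C1 AC 2C -> value 93003909 (4 byte(s))
  byte[7]=0xAA cont=1 payload=0x2A=42: acc |= 42<<0 -> acc=42 shift=7
  byte[8]=0xE7 cont=1 payload=0x67=103: acc |= 103<<7 -> acc=13226 shift=14
  byte[9]=0x2F cont=0 payload=0x2F=47: acc |= 47<<14 -> acc=783274 shift=21 [end]
Varint 3: bytes[7:10] = AA E7 2F -> value 783274 (3 byte(s))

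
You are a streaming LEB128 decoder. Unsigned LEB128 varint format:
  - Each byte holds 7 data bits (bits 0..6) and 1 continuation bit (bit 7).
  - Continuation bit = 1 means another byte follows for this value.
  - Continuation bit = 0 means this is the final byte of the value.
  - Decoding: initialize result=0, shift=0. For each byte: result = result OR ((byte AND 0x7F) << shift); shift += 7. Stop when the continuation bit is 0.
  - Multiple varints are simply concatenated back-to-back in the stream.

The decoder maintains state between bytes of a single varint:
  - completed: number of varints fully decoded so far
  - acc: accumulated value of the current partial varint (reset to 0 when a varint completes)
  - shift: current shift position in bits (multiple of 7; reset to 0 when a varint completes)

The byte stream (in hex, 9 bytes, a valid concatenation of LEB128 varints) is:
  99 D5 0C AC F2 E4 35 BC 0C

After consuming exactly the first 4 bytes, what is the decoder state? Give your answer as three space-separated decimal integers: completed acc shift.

Answer: 1 44 7

Derivation:
byte[0]=0x99 cont=1 payload=0x19: acc |= 25<<0 -> completed=0 acc=25 shift=7
byte[1]=0xD5 cont=1 payload=0x55: acc |= 85<<7 -> completed=0 acc=10905 shift=14
byte[2]=0x0C cont=0 payload=0x0C: varint #1 complete (value=207513); reset -> completed=1 acc=0 shift=0
byte[3]=0xAC cont=1 payload=0x2C: acc |= 44<<0 -> completed=1 acc=44 shift=7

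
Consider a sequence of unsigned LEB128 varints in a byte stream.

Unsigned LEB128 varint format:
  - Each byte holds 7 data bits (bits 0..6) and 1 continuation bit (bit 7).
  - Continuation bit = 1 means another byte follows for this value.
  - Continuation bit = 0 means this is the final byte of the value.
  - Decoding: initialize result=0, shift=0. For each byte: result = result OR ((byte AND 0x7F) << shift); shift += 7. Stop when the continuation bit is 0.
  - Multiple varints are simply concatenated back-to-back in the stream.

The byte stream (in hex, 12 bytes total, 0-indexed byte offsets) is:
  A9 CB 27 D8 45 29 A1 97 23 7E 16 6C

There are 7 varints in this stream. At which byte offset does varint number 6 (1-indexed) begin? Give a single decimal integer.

Answer: 10

Derivation:
  byte[0]=0xA9 cont=1 payload=0x29=41: acc |= 41<<0 -> acc=41 shift=7
  byte[1]=0xCB cont=1 payload=0x4B=75: acc |= 75<<7 -> acc=9641 shift=14
  byte[2]=0x27 cont=0 payload=0x27=39: acc |= 39<<14 -> acc=648617 shift=21 [end]
Varint 1: bytes[0:3] = A9 CB 27 -> value 648617 (3 byte(s))
  byte[3]=0xD8 cont=1 payload=0x58=88: acc |= 88<<0 -> acc=88 shift=7
  byte[4]=0x45 cont=0 payload=0x45=69: acc |= 69<<7 -> acc=8920 shift=14 [end]
Varint 2: bytes[3:5] = D8 45 -> value 8920 (2 byte(s))
  byte[5]=0x29 cont=0 payload=0x29=41: acc |= 41<<0 -> acc=41 shift=7 [end]
Varint 3: bytes[5:6] = 29 -> value 41 (1 byte(s))
  byte[6]=0xA1 cont=1 payload=0x21=33: acc |= 33<<0 -> acc=33 shift=7
  byte[7]=0x97 cont=1 payload=0x17=23: acc |= 23<<7 -> acc=2977 shift=14
  byte[8]=0x23 cont=0 payload=0x23=35: acc |= 35<<14 -> acc=576417 shift=21 [end]
Varint 4: bytes[6:9] = A1 97 23 -> value 576417 (3 byte(s))
  byte[9]=0x7E cont=0 payload=0x7E=126: acc |= 126<<0 -> acc=126 shift=7 [end]
Varint 5: bytes[9:10] = 7E -> value 126 (1 byte(s))
  byte[10]=0x16 cont=0 payload=0x16=22: acc |= 22<<0 -> acc=22 shift=7 [end]
Varint 6: bytes[10:11] = 16 -> value 22 (1 byte(s))
  byte[11]=0x6C cont=0 payload=0x6C=108: acc |= 108<<0 -> acc=108 shift=7 [end]
Varint 7: bytes[11:12] = 6C -> value 108 (1 byte(s))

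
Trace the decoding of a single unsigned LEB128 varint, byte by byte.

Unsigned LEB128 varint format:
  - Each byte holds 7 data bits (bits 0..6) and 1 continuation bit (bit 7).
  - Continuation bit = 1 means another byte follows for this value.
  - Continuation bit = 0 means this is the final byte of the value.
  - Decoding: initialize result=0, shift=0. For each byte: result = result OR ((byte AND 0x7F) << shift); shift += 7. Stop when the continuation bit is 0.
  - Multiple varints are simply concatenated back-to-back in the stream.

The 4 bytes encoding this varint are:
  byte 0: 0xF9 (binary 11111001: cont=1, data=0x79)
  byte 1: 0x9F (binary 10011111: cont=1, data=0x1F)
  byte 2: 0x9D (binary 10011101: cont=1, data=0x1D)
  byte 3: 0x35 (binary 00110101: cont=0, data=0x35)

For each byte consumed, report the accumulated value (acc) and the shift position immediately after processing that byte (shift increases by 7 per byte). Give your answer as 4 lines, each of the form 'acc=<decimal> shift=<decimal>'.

byte 0=0xF9: payload=0x79=121, contrib = 121<<0 = 121; acc -> 121, shift -> 7
byte 1=0x9F: payload=0x1F=31, contrib = 31<<7 = 3968; acc -> 4089, shift -> 14
byte 2=0x9D: payload=0x1D=29, contrib = 29<<14 = 475136; acc -> 479225, shift -> 21
byte 3=0x35: payload=0x35=53, contrib = 53<<21 = 111149056; acc -> 111628281, shift -> 28

Answer: acc=121 shift=7
acc=4089 shift=14
acc=479225 shift=21
acc=111628281 shift=28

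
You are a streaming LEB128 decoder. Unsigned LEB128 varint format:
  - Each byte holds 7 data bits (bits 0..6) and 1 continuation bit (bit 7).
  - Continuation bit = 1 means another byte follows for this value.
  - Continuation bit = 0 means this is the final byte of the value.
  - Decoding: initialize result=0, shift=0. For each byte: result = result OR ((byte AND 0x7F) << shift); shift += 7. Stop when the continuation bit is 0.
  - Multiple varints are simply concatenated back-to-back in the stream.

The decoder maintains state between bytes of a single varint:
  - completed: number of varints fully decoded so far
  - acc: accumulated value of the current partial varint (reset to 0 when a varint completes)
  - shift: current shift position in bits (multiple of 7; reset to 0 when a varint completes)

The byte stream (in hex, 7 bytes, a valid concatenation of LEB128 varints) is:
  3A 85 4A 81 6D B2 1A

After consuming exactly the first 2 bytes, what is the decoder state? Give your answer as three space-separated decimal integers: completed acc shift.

byte[0]=0x3A cont=0 payload=0x3A: varint #1 complete (value=58); reset -> completed=1 acc=0 shift=0
byte[1]=0x85 cont=1 payload=0x05: acc |= 5<<0 -> completed=1 acc=5 shift=7

Answer: 1 5 7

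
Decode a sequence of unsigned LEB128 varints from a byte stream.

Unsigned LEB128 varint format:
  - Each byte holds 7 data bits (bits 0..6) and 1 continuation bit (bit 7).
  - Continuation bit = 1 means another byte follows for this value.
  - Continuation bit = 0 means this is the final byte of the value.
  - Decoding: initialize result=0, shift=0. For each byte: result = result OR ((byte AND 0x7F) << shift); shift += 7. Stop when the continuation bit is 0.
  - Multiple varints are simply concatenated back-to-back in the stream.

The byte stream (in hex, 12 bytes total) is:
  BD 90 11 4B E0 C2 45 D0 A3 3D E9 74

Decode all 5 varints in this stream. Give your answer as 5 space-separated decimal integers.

  byte[0]=0xBD cont=1 payload=0x3D=61: acc |= 61<<0 -> acc=61 shift=7
  byte[1]=0x90 cont=1 payload=0x10=16: acc |= 16<<7 -> acc=2109 shift=14
  byte[2]=0x11 cont=0 payload=0x11=17: acc |= 17<<14 -> acc=280637 shift=21 [end]
Varint 1: bytes[0:3] = BD 90 11 -> value 280637 (3 byte(s))
  byte[3]=0x4B cont=0 payload=0x4B=75: acc |= 75<<0 -> acc=75 shift=7 [end]
Varint 2: bytes[3:4] = 4B -> value 75 (1 byte(s))
  byte[4]=0xE0 cont=1 payload=0x60=96: acc |= 96<<0 -> acc=96 shift=7
  byte[5]=0xC2 cont=1 payload=0x42=66: acc |= 66<<7 -> acc=8544 shift=14
  byte[6]=0x45 cont=0 payload=0x45=69: acc |= 69<<14 -> acc=1139040 shift=21 [end]
Varint 3: bytes[4:7] = E0 C2 45 -> value 1139040 (3 byte(s))
  byte[7]=0xD0 cont=1 payload=0x50=80: acc |= 80<<0 -> acc=80 shift=7
  byte[8]=0xA3 cont=1 payload=0x23=35: acc |= 35<<7 -> acc=4560 shift=14
  byte[9]=0x3D cont=0 payload=0x3D=61: acc |= 61<<14 -> acc=1003984 shift=21 [end]
Varint 4: bytes[7:10] = D0 A3 3D -> value 1003984 (3 byte(s))
  byte[10]=0xE9 cont=1 payload=0x69=105: acc |= 105<<0 -> acc=105 shift=7
  byte[11]=0x74 cont=0 payload=0x74=116: acc |= 116<<7 -> acc=14953 shift=14 [end]
Varint 5: bytes[10:12] = E9 74 -> value 14953 (2 byte(s))

Answer: 280637 75 1139040 1003984 14953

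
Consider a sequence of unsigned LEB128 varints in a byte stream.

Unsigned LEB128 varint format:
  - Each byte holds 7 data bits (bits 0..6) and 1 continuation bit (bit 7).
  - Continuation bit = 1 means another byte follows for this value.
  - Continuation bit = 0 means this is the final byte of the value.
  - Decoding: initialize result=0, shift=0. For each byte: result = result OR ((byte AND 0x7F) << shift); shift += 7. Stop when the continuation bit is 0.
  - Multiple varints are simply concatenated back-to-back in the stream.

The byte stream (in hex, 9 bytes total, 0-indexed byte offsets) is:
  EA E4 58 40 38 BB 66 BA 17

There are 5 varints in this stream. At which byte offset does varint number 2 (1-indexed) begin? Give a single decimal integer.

  byte[0]=0xEA cont=1 payload=0x6A=106: acc |= 106<<0 -> acc=106 shift=7
  byte[1]=0xE4 cont=1 payload=0x64=100: acc |= 100<<7 -> acc=12906 shift=14
  byte[2]=0x58 cont=0 payload=0x58=88: acc |= 88<<14 -> acc=1454698 shift=21 [end]
Varint 1: bytes[0:3] = EA E4 58 -> value 1454698 (3 byte(s))
  byte[3]=0x40 cont=0 payload=0x40=64: acc |= 64<<0 -> acc=64 shift=7 [end]
Varint 2: bytes[3:4] = 40 -> value 64 (1 byte(s))
  byte[4]=0x38 cont=0 payload=0x38=56: acc |= 56<<0 -> acc=56 shift=7 [end]
Varint 3: bytes[4:5] = 38 -> value 56 (1 byte(s))
  byte[5]=0xBB cont=1 payload=0x3B=59: acc |= 59<<0 -> acc=59 shift=7
  byte[6]=0x66 cont=0 payload=0x66=102: acc |= 102<<7 -> acc=13115 shift=14 [end]
Varint 4: bytes[5:7] = BB 66 -> value 13115 (2 byte(s))
  byte[7]=0xBA cont=1 payload=0x3A=58: acc |= 58<<0 -> acc=58 shift=7
  byte[8]=0x17 cont=0 payload=0x17=23: acc |= 23<<7 -> acc=3002 shift=14 [end]
Varint 5: bytes[7:9] = BA 17 -> value 3002 (2 byte(s))

Answer: 3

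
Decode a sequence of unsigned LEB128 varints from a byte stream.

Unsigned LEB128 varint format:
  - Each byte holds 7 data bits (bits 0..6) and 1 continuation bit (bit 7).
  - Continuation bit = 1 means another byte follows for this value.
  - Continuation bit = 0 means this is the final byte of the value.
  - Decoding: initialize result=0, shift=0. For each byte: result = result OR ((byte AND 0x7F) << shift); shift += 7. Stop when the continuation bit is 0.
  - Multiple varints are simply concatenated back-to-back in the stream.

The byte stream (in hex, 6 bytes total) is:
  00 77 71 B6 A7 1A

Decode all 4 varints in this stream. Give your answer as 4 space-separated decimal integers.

Answer: 0 119 113 431030

Derivation:
  byte[0]=0x00 cont=0 payload=0x00=0: acc |= 0<<0 -> acc=0 shift=7 [end]
Varint 1: bytes[0:1] = 00 -> value 0 (1 byte(s))
  byte[1]=0x77 cont=0 payload=0x77=119: acc |= 119<<0 -> acc=119 shift=7 [end]
Varint 2: bytes[1:2] = 77 -> value 119 (1 byte(s))
  byte[2]=0x71 cont=0 payload=0x71=113: acc |= 113<<0 -> acc=113 shift=7 [end]
Varint 3: bytes[2:3] = 71 -> value 113 (1 byte(s))
  byte[3]=0xB6 cont=1 payload=0x36=54: acc |= 54<<0 -> acc=54 shift=7
  byte[4]=0xA7 cont=1 payload=0x27=39: acc |= 39<<7 -> acc=5046 shift=14
  byte[5]=0x1A cont=0 payload=0x1A=26: acc |= 26<<14 -> acc=431030 shift=21 [end]
Varint 4: bytes[3:6] = B6 A7 1A -> value 431030 (3 byte(s))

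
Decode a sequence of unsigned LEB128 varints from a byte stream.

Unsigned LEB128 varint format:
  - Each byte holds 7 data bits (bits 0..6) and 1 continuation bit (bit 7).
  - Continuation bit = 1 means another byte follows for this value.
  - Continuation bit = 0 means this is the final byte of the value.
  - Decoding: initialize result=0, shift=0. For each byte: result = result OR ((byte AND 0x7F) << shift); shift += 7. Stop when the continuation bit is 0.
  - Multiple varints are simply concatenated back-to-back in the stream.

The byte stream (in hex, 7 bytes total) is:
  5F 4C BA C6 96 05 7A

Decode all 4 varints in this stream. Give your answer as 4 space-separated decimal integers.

  byte[0]=0x5F cont=0 payload=0x5F=95: acc |= 95<<0 -> acc=95 shift=7 [end]
Varint 1: bytes[0:1] = 5F -> value 95 (1 byte(s))
  byte[1]=0x4C cont=0 payload=0x4C=76: acc |= 76<<0 -> acc=76 shift=7 [end]
Varint 2: bytes[1:2] = 4C -> value 76 (1 byte(s))
  byte[2]=0xBA cont=1 payload=0x3A=58: acc |= 58<<0 -> acc=58 shift=7
  byte[3]=0xC6 cont=1 payload=0x46=70: acc |= 70<<7 -> acc=9018 shift=14
  byte[4]=0x96 cont=1 payload=0x16=22: acc |= 22<<14 -> acc=369466 shift=21
  byte[5]=0x05 cont=0 payload=0x05=5: acc |= 5<<21 -> acc=10855226 shift=28 [end]
Varint 3: bytes[2:6] = BA C6 96 05 -> value 10855226 (4 byte(s))
  byte[6]=0x7A cont=0 payload=0x7A=122: acc |= 122<<0 -> acc=122 shift=7 [end]
Varint 4: bytes[6:7] = 7A -> value 122 (1 byte(s))

Answer: 95 76 10855226 122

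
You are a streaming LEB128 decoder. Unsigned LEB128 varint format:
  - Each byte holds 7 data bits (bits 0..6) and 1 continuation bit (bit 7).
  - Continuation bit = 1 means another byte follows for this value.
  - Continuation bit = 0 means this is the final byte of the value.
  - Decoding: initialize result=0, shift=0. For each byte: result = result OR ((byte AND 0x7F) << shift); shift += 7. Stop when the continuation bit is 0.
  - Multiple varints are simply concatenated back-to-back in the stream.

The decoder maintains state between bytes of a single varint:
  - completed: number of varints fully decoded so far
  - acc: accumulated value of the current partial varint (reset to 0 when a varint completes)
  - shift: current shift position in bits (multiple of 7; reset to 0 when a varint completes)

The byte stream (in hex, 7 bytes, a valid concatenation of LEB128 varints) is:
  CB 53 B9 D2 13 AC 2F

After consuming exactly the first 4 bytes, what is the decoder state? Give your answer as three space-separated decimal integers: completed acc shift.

Answer: 1 10553 14

Derivation:
byte[0]=0xCB cont=1 payload=0x4B: acc |= 75<<0 -> completed=0 acc=75 shift=7
byte[1]=0x53 cont=0 payload=0x53: varint #1 complete (value=10699); reset -> completed=1 acc=0 shift=0
byte[2]=0xB9 cont=1 payload=0x39: acc |= 57<<0 -> completed=1 acc=57 shift=7
byte[3]=0xD2 cont=1 payload=0x52: acc |= 82<<7 -> completed=1 acc=10553 shift=14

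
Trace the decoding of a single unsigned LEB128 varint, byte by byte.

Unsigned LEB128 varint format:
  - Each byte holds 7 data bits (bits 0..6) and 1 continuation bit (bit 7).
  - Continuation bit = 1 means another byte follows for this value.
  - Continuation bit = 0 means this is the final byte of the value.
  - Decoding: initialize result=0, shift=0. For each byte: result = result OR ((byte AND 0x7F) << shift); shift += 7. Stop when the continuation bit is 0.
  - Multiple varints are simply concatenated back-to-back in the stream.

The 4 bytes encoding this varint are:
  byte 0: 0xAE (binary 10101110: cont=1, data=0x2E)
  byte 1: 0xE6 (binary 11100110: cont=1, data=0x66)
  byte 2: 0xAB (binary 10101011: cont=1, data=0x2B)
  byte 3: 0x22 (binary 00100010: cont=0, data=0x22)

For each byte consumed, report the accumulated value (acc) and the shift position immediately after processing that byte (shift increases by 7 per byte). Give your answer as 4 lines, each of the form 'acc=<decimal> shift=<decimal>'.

byte 0=0xAE: payload=0x2E=46, contrib = 46<<0 = 46; acc -> 46, shift -> 7
byte 1=0xE6: payload=0x66=102, contrib = 102<<7 = 13056; acc -> 13102, shift -> 14
byte 2=0xAB: payload=0x2B=43, contrib = 43<<14 = 704512; acc -> 717614, shift -> 21
byte 3=0x22: payload=0x22=34, contrib = 34<<21 = 71303168; acc -> 72020782, shift -> 28

Answer: acc=46 shift=7
acc=13102 shift=14
acc=717614 shift=21
acc=72020782 shift=28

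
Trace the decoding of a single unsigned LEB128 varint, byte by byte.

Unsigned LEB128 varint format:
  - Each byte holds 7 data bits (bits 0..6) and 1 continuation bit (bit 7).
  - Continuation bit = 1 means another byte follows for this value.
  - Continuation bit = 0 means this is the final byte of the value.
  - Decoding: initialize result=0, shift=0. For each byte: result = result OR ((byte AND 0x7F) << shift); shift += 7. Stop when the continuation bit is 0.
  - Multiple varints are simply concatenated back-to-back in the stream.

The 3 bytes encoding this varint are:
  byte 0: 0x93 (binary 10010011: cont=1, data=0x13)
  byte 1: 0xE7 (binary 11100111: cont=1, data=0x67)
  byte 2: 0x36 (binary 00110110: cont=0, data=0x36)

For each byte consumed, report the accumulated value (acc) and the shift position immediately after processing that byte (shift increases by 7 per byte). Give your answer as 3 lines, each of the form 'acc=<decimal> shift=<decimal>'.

Answer: acc=19 shift=7
acc=13203 shift=14
acc=897939 shift=21

Derivation:
byte 0=0x93: payload=0x13=19, contrib = 19<<0 = 19; acc -> 19, shift -> 7
byte 1=0xE7: payload=0x67=103, contrib = 103<<7 = 13184; acc -> 13203, shift -> 14
byte 2=0x36: payload=0x36=54, contrib = 54<<14 = 884736; acc -> 897939, shift -> 21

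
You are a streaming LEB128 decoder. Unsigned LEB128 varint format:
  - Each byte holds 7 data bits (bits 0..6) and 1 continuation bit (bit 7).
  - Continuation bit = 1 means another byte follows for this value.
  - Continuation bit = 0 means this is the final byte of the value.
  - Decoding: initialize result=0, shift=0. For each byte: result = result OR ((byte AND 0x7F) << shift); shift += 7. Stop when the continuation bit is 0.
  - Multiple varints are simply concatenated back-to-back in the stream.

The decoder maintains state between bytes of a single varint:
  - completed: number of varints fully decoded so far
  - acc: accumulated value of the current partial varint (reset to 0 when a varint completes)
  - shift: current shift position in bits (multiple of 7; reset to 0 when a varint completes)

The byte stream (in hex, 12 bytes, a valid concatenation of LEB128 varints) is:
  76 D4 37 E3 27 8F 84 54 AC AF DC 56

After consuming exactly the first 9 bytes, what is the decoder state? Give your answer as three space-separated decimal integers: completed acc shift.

byte[0]=0x76 cont=0 payload=0x76: varint #1 complete (value=118); reset -> completed=1 acc=0 shift=0
byte[1]=0xD4 cont=1 payload=0x54: acc |= 84<<0 -> completed=1 acc=84 shift=7
byte[2]=0x37 cont=0 payload=0x37: varint #2 complete (value=7124); reset -> completed=2 acc=0 shift=0
byte[3]=0xE3 cont=1 payload=0x63: acc |= 99<<0 -> completed=2 acc=99 shift=7
byte[4]=0x27 cont=0 payload=0x27: varint #3 complete (value=5091); reset -> completed=3 acc=0 shift=0
byte[5]=0x8F cont=1 payload=0x0F: acc |= 15<<0 -> completed=3 acc=15 shift=7
byte[6]=0x84 cont=1 payload=0x04: acc |= 4<<7 -> completed=3 acc=527 shift=14
byte[7]=0x54 cont=0 payload=0x54: varint #4 complete (value=1376783); reset -> completed=4 acc=0 shift=0
byte[8]=0xAC cont=1 payload=0x2C: acc |= 44<<0 -> completed=4 acc=44 shift=7

Answer: 4 44 7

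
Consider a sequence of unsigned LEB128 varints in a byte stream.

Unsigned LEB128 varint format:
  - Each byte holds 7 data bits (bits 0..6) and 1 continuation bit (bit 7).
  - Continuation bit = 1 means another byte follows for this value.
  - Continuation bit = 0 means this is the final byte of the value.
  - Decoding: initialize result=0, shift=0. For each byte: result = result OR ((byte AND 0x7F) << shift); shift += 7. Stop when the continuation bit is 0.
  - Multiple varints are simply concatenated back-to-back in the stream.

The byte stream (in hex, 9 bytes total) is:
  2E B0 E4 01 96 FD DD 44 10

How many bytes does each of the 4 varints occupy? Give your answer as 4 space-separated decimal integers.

Answer: 1 3 4 1

Derivation:
  byte[0]=0x2E cont=0 payload=0x2E=46: acc |= 46<<0 -> acc=46 shift=7 [end]
Varint 1: bytes[0:1] = 2E -> value 46 (1 byte(s))
  byte[1]=0xB0 cont=1 payload=0x30=48: acc |= 48<<0 -> acc=48 shift=7
  byte[2]=0xE4 cont=1 payload=0x64=100: acc |= 100<<7 -> acc=12848 shift=14
  byte[3]=0x01 cont=0 payload=0x01=1: acc |= 1<<14 -> acc=29232 shift=21 [end]
Varint 2: bytes[1:4] = B0 E4 01 -> value 29232 (3 byte(s))
  byte[4]=0x96 cont=1 payload=0x16=22: acc |= 22<<0 -> acc=22 shift=7
  byte[5]=0xFD cont=1 payload=0x7D=125: acc |= 125<<7 -> acc=16022 shift=14
  byte[6]=0xDD cont=1 payload=0x5D=93: acc |= 93<<14 -> acc=1539734 shift=21
  byte[7]=0x44 cont=0 payload=0x44=68: acc |= 68<<21 -> acc=144146070 shift=28 [end]
Varint 3: bytes[4:8] = 96 FD DD 44 -> value 144146070 (4 byte(s))
  byte[8]=0x10 cont=0 payload=0x10=16: acc |= 16<<0 -> acc=16 shift=7 [end]
Varint 4: bytes[8:9] = 10 -> value 16 (1 byte(s))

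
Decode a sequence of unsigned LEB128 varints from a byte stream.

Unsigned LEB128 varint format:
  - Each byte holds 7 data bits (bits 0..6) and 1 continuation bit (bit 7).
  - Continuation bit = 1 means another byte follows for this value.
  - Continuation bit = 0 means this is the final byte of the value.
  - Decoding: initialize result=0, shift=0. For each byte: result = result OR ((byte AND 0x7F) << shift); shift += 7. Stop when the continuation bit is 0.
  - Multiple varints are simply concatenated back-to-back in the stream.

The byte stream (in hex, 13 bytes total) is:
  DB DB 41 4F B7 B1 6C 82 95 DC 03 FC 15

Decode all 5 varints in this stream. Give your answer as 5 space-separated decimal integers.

Answer: 1076699 79 1775799 7801474 2812

Derivation:
  byte[0]=0xDB cont=1 payload=0x5B=91: acc |= 91<<0 -> acc=91 shift=7
  byte[1]=0xDB cont=1 payload=0x5B=91: acc |= 91<<7 -> acc=11739 shift=14
  byte[2]=0x41 cont=0 payload=0x41=65: acc |= 65<<14 -> acc=1076699 shift=21 [end]
Varint 1: bytes[0:3] = DB DB 41 -> value 1076699 (3 byte(s))
  byte[3]=0x4F cont=0 payload=0x4F=79: acc |= 79<<0 -> acc=79 shift=7 [end]
Varint 2: bytes[3:4] = 4F -> value 79 (1 byte(s))
  byte[4]=0xB7 cont=1 payload=0x37=55: acc |= 55<<0 -> acc=55 shift=7
  byte[5]=0xB1 cont=1 payload=0x31=49: acc |= 49<<7 -> acc=6327 shift=14
  byte[6]=0x6C cont=0 payload=0x6C=108: acc |= 108<<14 -> acc=1775799 shift=21 [end]
Varint 3: bytes[4:7] = B7 B1 6C -> value 1775799 (3 byte(s))
  byte[7]=0x82 cont=1 payload=0x02=2: acc |= 2<<0 -> acc=2 shift=7
  byte[8]=0x95 cont=1 payload=0x15=21: acc |= 21<<7 -> acc=2690 shift=14
  byte[9]=0xDC cont=1 payload=0x5C=92: acc |= 92<<14 -> acc=1510018 shift=21
  byte[10]=0x03 cont=0 payload=0x03=3: acc |= 3<<21 -> acc=7801474 shift=28 [end]
Varint 4: bytes[7:11] = 82 95 DC 03 -> value 7801474 (4 byte(s))
  byte[11]=0xFC cont=1 payload=0x7C=124: acc |= 124<<0 -> acc=124 shift=7
  byte[12]=0x15 cont=0 payload=0x15=21: acc |= 21<<7 -> acc=2812 shift=14 [end]
Varint 5: bytes[11:13] = FC 15 -> value 2812 (2 byte(s))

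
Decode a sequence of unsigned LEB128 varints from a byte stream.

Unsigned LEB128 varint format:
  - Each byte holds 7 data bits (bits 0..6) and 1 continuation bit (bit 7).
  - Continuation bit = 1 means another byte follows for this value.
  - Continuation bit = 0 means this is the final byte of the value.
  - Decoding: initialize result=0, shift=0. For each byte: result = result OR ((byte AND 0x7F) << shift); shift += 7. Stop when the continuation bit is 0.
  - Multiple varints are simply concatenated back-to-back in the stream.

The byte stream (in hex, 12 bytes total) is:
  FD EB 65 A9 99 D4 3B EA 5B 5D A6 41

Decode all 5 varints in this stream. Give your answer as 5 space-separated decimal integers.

  byte[0]=0xFD cont=1 payload=0x7D=125: acc |= 125<<0 -> acc=125 shift=7
  byte[1]=0xEB cont=1 payload=0x6B=107: acc |= 107<<7 -> acc=13821 shift=14
  byte[2]=0x65 cont=0 payload=0x65=101: acc |= 101<<14 -> acc=1668605 shift=21 [end]
Varint 1: bytes[0:3] = FD EB 65 -> value 1668605 (3 byte(s))
  byte[3]=0xA9 cont=1 payload=0x29=41: acc |= 41<<0 -> acc=41 shift=7
  byte[4]=0x99 cont=1 payload=0x19=25: acc |= 25<<7 -> acc=3241 shift=14
  byte[5]=0xD4 cont=1 payload=0x54=84: acc |= 84<<14 -> acc=1379497 shift=21
  byte[6]=0x3B cont=0 payload=0x3B=59: acc |= 59<<21 -> acc=125111465 shift=28 [end]
Varint 2: bytes[3:7] = A9 99 D4 3B -> value 125111465 (4 byte(s))
  byte[7]=0xEA cont=1 payload=0x6A=106: acc |= 106<<0 -> acc=106 shift=7
  byte[8]=0x5B cont=0 payload=0x5B=91: acc |= 91<<7 -> acc=11754 shift=14 [end]
Varint 3: bytes[7:9] = EA 5B -> value 11754 (2 byte(s))
  byte[9]=0x5D cont=0 payload=0x5D=93: acc |= 93<<0 -> acc=93 shift=7 [end]
Varint 4: bytes[9:10] = 5D -> value 93 (1 byte(s))
  byte[10]=0xA6 cont=1 payload=0x26=38: acc |= 38<<0 -> acc=38 shift=7
  byte[11]=0x41 cont=0 payload=0x41=65: acc |= 65<<7 -> acc=8358 shift=14 [end]
Varint 5: bytes[10:12] = A6 41 -> value 8358 (2 byte(s))

Answer: 1668605 125111465 11754 93 8358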